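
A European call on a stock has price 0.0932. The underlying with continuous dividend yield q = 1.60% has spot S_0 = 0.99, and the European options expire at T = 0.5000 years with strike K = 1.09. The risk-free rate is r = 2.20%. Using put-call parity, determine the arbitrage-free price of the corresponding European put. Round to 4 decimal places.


Put-call parity: C - P = S_0 * exp(-qT) - K * exp(-rT).
S_0 * exp(-qT) = 0.9900 * 0.99203191 = 0.98211160
K * exp(-rT) = 1.0900 * 0.98906028 = 1.07807570
P = C - S*exp(-qT) + K*exp(-rT)
P = 0.0932 - 0.98211160 + 1.07807570 = 0.1892

Answer: Put price = 0.1892


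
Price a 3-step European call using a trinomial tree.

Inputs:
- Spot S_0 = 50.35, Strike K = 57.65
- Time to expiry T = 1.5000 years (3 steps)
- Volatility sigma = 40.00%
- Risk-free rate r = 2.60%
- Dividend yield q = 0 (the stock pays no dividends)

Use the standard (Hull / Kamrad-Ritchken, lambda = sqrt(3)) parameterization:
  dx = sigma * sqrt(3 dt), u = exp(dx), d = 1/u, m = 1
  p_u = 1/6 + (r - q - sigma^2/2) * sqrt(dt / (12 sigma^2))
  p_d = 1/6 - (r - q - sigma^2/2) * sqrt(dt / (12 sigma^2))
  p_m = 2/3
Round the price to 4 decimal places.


Answer: Price = V(0,0) = 7.9058

Derivation:
dt = T/N = 0.500000; dx = sigma*sqrt(3*dt) = 0.489898
u = exp(dx) = 1.632150; d = 1/u = 0.612689
p_u = 0.139110, p_m = 0.666667, p_d = 0.194223
Discount per step: exp(-r*dt) = 0.987084
Stock lattice S(k, j) with j the centered position index:
  k=0: S(0,+0) = 50.3500
  k=1: S(1,-1) = 30.8489; S(1,+0) = 50.3500; S(1,+1) = 82.1787
  k=2: S(2,-2) = 18.9008; S(2,-1) = 30.8489; S(2,+0) = 50.3500; S(2,+1) = 82.1787; S(2,+2) = 134.1280
  k=3: S(3,-3) = 11.5803; S(3,-2) = 18.9008; S(3,-1) = 30.8489; S(3,+0) = 50.3500; S(3,+1) = 82.1787; S(3,+2) = 134.1280; S(3,+3) = 218.9170
Terminal payoffs V(N, j) = max(S_T - K, 0):
  V(3,-3) = 0.000000; V(3,-2) = 0.000000; V(3,-1) = 0.000000; V(3,+0) = 0.000000; V(3,+1) = 24.528735; V(3,+2) = 76.477993; V(3,+3) = 161.266957
Backward induction: V(k, j) = exp(-r*dt) * [p_u * V(k+1, j+1) + p_m * V(k+1, j) + p_d * V(k+1, j-1)]
  V(2,-2) = exp(-r*dt) * [p_u*0.000000 + p_m*0.000000 + p_d*0.000000] = 0.000000
  V(2,-1) = exp(-r*dt) * [p_u*0.000000 + p_m*0.000000 + p_d*0.000000] = 0.000000
  V(2,+0) = exp(-r*dt) * [p_u*24.528735 + p_m*0.000000 + p_d*0.000000] = 3.368119
  V(2,+1) = exp(-r*dt) * [p_u*76.477993 + p_m*24.528735 + p_d*0.000000] = 26.642720
  V(2,+2) = exp(-r*dt) * [p_u*161.266957 + p_m*76.477993 + p_d*24.528735] = 77.173411
  V(1,-1) = exp(-r*dt) * [p_u*3.368119 + p_m*0.000000 + p_d*0.000000] = 0.462487
  V(1,+0) = exp(-r*dt) * [p_u*26.642720 + p_m*3.368119 + p_d*0.000000] = 5.874808
  V(1,+1) = exp(-r*dt) * [p_u*77.173411 + p_m*26.642720 + p_d*3.368119] = 28.775049
  V(0,+0) = exp(-r*dt) * [p_u*28.775049 + p_m*5.874808 + p_d*0.462487] = 7.905812


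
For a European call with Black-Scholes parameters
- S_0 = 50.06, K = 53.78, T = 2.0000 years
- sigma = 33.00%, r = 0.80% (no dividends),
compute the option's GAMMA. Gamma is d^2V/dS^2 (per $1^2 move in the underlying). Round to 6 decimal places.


Answer: Gamma = 0.016965

Derivation:
d1 = 0.1140384001; d2 = -0.3526520755
phi(d1) = 0.3963566223; exp(-qT) = 1.0000000000; exp(-rT) = 0.9841273201
Gamma = exp(-qT) * phi(d1) / (S * sigma * sqrt(T)) = 1.0000000000 * 0.3963566223 / (50.0600 * 0.3300 * 1.4142135624) = 0.016965


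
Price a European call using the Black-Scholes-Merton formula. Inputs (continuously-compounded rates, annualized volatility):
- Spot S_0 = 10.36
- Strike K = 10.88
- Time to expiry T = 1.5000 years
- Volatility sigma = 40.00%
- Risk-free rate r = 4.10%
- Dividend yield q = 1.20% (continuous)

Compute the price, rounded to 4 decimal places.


Answer: Price = 1.9465

Derivation:
d1 = (ln(S/K) + (r - q + 0.5*sigma^2) * T) / (sigma * sqrt(T)) = 0.23377521
d2 = d1 - sigma * sqrt(T) = -0.25612274
exp(-rT) = 0.94035295; exp(-qT) = 0.98216103
C = S_0 * exp(-qT) * N(d1) - K * exp(-rT) * N(d2)
N(d1) = 0.59242025; N(d2) = 0.39892803
C = 10.3600 * 0.98216103 * 0.59242025 - 10.8800 * 0.94035295 * 0.39892803 = 1.9465


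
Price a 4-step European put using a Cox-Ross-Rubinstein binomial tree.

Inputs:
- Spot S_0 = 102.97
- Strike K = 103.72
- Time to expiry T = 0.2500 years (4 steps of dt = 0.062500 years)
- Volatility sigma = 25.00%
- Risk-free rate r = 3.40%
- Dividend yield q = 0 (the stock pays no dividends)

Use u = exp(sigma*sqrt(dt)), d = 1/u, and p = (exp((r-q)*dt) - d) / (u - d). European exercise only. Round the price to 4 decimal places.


dt = T/N = 0.062500
u = exp(sigma*sqrt(dt)) = 1.064494; d = 1/u = 0.939413
p = (exp((r-q)*dt) - d) / (u - d) = 0.501387
Discount per step: exp(-r*dt) = 0.997877
Stock lattice S(k, i) with i counting down-moves:
  k=0: S(0,0) = 102.9700
  k=1: S(1,0) = 109.6110; S(1,1) = 96.7314
  k=2: S(2,0) = 116.6803; S(2,1) = 102.9700; S(2,2) = 90.8707
  k=3: S(3,0) = 124.2055; S(3,1) = 109.6110; S(3,2) = 96.7314; S(3,3) = 85.3651
  k=4: S(4,0) = 132.2161; S(4,1) = 116.6803; S(4,2) = 102.9700; S(4,3) = 90.8707; S(4,4) = 80.1931
Terminal payoffs V(N, i) = max(K - S_T, 0):
  V(4,0) = 0.000000; V(4,1) = 0.000000; V(4,2) = 0.750000; V(4,3) = 12.849294; V(4,4) = 23.526883
Backward induction: V(k, i) = exp(-r*dt) * [p * V(k+1, i) + (1-p) * V(k+1, i+1)].
  V(3,0) = exp(-r*dt) * [p*0.000000 + (1-p)*0.000000] = 0.000000
  V(3,1) = exp(-r*dt) * [p*0.000000 + (1-p)*0.750000] = 0.373166
  V(3,2) = exp(-r*dt) * [p*0.750000 + (1-p)*12.849294] = 6.768466
  V(3,3) = exp(-r*dt) * [p*12.849294 + (1-p)*23.526883] = 18.134701
  V(2,0) = exp(-r*dt) * [p*0.000000 + (1-p)*0.373166] = 0.185670
  V(2,1) = exp(-r*dt) * [p*0.373166 + (1-p)*6.768466] = 3.554384
  V(2,2) = exp(-r*dt) * [p*6.768466 + (1-p)*18.134701] = 12.409419
  V(1,0) = exp(-r*dt) * [p*0.185670 + (1-p)*3.554384] = 1.861395
  V(1,1) = exp(-r*dt) * [p*3.554384 + (1-p)*12.409419] = 7.952702
  V(0,0) = exp(-r*dt) * [p*1.861395 + (1-p)*7.952702] = 4.888201

Answer: Price = V(0,0) = 4.8882


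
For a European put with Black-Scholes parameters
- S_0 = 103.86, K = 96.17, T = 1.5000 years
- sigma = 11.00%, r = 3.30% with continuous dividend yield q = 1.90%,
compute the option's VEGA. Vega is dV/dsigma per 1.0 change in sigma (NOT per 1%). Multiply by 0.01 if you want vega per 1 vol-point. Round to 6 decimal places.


Answer: Vega = 35.978814

Derivation:
d1 = 0.7942387334; d2 = 0.6595167975
phi(d1) = 0.2910249968; exp(-qT) = 0.9719022941; exp(-rT) = 0.9517051581
Vega = S * exp(-qT) * phi(d1) * sqrt(T) = 103.8600 * 0.9719022941 * 0.2910249968 * 1.2247448714 = 35.978814


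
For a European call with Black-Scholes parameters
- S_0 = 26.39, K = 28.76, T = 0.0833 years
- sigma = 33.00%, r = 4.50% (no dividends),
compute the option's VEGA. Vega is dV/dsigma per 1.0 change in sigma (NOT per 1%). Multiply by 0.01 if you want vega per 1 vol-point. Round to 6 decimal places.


d1 = -0.8159717098; d2 = -0.9112154498
phi(d1) = 0.2859771264; exp(-qT) = 1.0000000000; exp(-rT) = 0.9962585169
Vega = S * exp(-qT) * phi(d1) * sqrt(T) = 26.3900 * 1.0000000000 * 0.2859771264 * 0.2886173938 = 2.178177

Answer: Vega = 2.178177


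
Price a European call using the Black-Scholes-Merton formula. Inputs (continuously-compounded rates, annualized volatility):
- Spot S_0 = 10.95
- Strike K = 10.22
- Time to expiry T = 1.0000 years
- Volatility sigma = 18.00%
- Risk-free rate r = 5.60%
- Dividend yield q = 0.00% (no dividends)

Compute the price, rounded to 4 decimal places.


Answer: Price = 1.5531

Derivation:
d1 = (ln(S/K) + (r - q + 0.5*sigma^2) * T) / (sigma * sqrt(T)) = 0.78440484
d2 = d1 - sigma * sqrt(T) = 0.60440484
exp(-rT) = 0.94553914; exp(-qT) = 1.00000000
C = S_0 * exp(-qT) * N(d1) - K * exp(-rT) * N(d2)
N(d1) = 0.78359870; N(d2) = 0.72721274
C = 10.9500 * 1.00000000 * 0.78359870 - 10.2200 * 0.94553914 * 0.72721274 = 1.5531


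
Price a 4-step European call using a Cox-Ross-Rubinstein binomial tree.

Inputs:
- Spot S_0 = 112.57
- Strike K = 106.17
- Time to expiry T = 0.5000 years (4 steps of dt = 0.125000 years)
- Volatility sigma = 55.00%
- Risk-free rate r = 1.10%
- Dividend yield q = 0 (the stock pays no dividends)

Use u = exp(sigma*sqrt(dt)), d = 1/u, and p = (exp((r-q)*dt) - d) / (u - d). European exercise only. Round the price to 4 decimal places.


Answer: Price = V(0,0) = 20.5088

Derivation:
dt = T/N = 0.125000
u = exp(sigma*sqrt(dt)) = 1.214648; d = 1/u = 0.823284
p = (exp((r-q)*dt) - d) / (u - d) = 0.455055
Discount per step: exp(-r*dt) = 0.998626
Stock lattice S(k, i) with i counting down-moves:
  k=0: S(0,0) = 112.5700
  k=1: S(1,0) = 136.7329; S(1,1) = 92.6771
  k=2: S(2,0) = 166.0824; S(2,1) = 112.5700; S(2,2) = 76.2995
  k=3: S(3,0) = 201.7316; S(3,1) = 136.7329; S(3,2) = 92.6771; S(3,3) = 62.8161
  k=4: S(4,0) = 245.0330; S(4,1) = 166.0824; S(4,2) = 112.5700; S(4,3) = 76.2995; S(4,4) = 51.7155
Terminal payoffs V(N, i) = max(S_T - K, 0):
  V(4,0) = 138.862955; V(4,1) = 59.912388; V(4,2) = 6.400000; V(4,3) = 0.000000; V(4,4) = 0.000000
Backward induction: V(k, i) = exp(-r*dt) * [p * V(k+1, i) + (1-p) * V(k+1, i+1)].
  V(3,0) = exp(-r*dt) * [p*138.862955 + (1-p)*59.912388] = 95.707533
  V(3,1) = exp(-r*dt) * [p*59.912388 + (1-p)*6.400000] = 30.708815
  V(3,2) = exp(-r*dt) * [p*6.400000 + (1-p)*0.000000] = 2.908349
  V(3,3) = exp(-r*dt) * [p*0.000000 + (1-p)*0.000000] = 0.000000
  V(2,0) = exp(-r*dt) * [p*95.707533 + (1-p)*30.708815] = 60.203955
  V(2,1) = exp(-r*dt) * [p*30.708815 + (1-p)*2.908349] = 15.537705
  V(2,2) = exp(-r*dt) * [p*2.908349 + (1-p)*0.000000] = 1.321640
  V(1,0) = exp(-r*dt) * [p*60.203955 + (1-p)*15.537705] = 35.814017
  V(1,1) = exp(-r*dt) * [p*15.537705 + (1-p)*1.321640] = 7.780023
  V(0,0) = exp(-r*dt) * [p*35.814017 + (1-p)*7.780023] = 20.508807


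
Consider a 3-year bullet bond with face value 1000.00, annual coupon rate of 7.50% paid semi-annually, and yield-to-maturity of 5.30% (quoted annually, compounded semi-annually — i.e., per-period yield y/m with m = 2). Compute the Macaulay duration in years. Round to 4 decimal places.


Answer: Macaulay duration = 2.7503 years

Derivation:
Coupon per period c = face * coupon_rate / m = 37.500000
Periods per year m = 2; per-period yield y/m = 0.026500
Number of cashflows N = 6
Cashflows (t years, CF_t, discount factor 1/(1+y/m)^(m*t), PV):
  t = 0.5000: CF_t = 37.500000, DF = 0.974184, PV = 36.531905
  t = 1.0000: CF_t = 37.500000, DF = 0.949035, PV = 35.588801
  t = 1.5000: CF_t = 37.500000, DF = 0.924535, PV = 34.670045
  t = 2.0000: CF_t = 37.500000, DF = 0.900667, PV = 33.775007
  t = 2.5000: CF_t = 37.500000, DF = 0.877415, PV = 32.903076
  t = 3.0000: CF_t = 1037.500000, DF = 0.854764, PV = 886.817762
Price P = sum_t PV_t = 1060.286597
Macaulay numerator sum_t t * PV_t:
  t * PV_t at t = 0.5000: 18.265952
  t * PV_t at t = 1.0000: 35.588801
  t * PV_t at t = 1.5000: 52.005068
  t * PV_t at t = 2.0000: 67.550015
  t * PV_t at t = 2.5000: 82.257690
  t * PV_t at t = 3.0000: 2660.453287
Macaulay duration D = (sum_t t * PV_t) / P = 2916.120813 / 1060.286597 = 2.750314


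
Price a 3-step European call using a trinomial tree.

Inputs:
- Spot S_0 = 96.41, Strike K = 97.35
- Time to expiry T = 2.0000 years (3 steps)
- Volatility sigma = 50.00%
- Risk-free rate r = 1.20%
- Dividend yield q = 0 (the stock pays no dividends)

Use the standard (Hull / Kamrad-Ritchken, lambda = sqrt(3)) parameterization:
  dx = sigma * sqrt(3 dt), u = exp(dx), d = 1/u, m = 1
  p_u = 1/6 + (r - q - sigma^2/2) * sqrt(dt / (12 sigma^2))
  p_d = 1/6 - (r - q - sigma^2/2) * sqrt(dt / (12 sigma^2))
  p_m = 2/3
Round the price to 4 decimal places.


Answer: Price = V(0,0) = 23.8249

Derivation:
dt = T/N = 0.666667; dx = sigma*sqrt(3*dt) = 0.707107
u = exp(dx) = 2.028115; d = 1/u = 0.493069
p_u = 0.113398, p_m = 0.666667, p_d = 0.219935
Discount per step: exp(-r*dt) = 0.992032
Stock lattice S(k, j) with j the centered position index:
  k=0: S(0,+0) = 96.4100
  k=1: S(1,-1) = 47.5368; S(1,+0) = 96.4100; S(1,+1) = 195.5306
  k=2: S(2,-2) = 23.4389; S(2,-1) = 47.5368; S(2,+0) = 96.4100; S(2,+1) = 195.5306; S(2,+2) = 396.5585
  k=3: S(3,-3) = 11.5570; S(3,-2) = 23.4389; S(3,-1) = 47.5368; S(3,+0) = 96.4100; S(3,+1) = 195.5306; S(3,+2) = 396.5585; S(3,+3) = 804.2662
Terminal payoffs V(N, j) = max(S_T - K, 0):
  V(3,-3) = 0.000000; V(3,-2) = 0.000000; V(3,-1) = 0.000000; V(3,+0) = 0.000000; V(3,+1) = 98.180565; V(3,+2) = 299.208469; V(3,+3) = 706.916172
Backward induction: V(k, j) = exp(-r*dt) * [p_u * V(k+1, j+1) + p_m * V(k+1, j) + p_d * V(k+1, j-1)]
  V(2,-2) = exp(-r*dt) * [p_u*0.000000 + p_m*0.000000 + p_d*0.000000] = 0.000000
  V(2,-1) = exp(-r*dt) * [p_u*0.000000 + p_m*0.000000 + p_d*0.000000] = 0.000000
  V(2,+0) = exp(-r*dt) * [p_u*98.180565 + p_m*0.000000 + p_d*0.000000] = 11.044763
  V(2,+1) = exp(-r*dt) * [p_u*299.208469 + p_m*98.180565 + p_d*0.000000] = 98.591444
  V(2,+2) = exp(-r*dt) * [p_u*706.916172 + p_m*299.208469 + p_d*98.180565] = 298.828327
  V(1,-1) = exp(-r*dt) * [p_u*11.044763 + p_m*0.000000 + p_d*0.000000] = 1.242474
  V(1,+0) = exp(-r*dt) * [p_u*98.591444 + p_m*11.044763 + p_d*0.000000] = 18.395489
  V(1,+1) = exp(-r*dt) * [p_u*298.828327 + p_m*98.591444 + p_d*11.044763] = 101.230195
  V(0,+0) = exp(-r*dt) * [p_u*101.230195 + p_m*18.395489 + p_d*1.242474] = 23.824857


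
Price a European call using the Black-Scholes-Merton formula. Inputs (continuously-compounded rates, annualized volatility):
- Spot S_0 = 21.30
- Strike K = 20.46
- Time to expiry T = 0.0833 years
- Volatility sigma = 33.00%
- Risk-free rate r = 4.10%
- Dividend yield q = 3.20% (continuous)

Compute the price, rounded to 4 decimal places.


Answer: Price = 1.2892

Derivation:
d1 = (ln(S/K) + (r - q + 0.5*sigma^2) * T) / (sigma * sqrt(T)) = 0.47793899
d2 = d1 - sigma * sqrt(T) = 0.38269525
exp(-rT) = 0.99659053; exp(-qT) = 0.99733795
C = S_0 * exp(-qT) * N(d1) - K * exp(-rT) * N(d2)
N(d1) = 0.68365319; N(d2) = 0.64902713
C = 21.3000 * 0.99733795 * 0.68365319 - 20.4600 * 0.99659053 * 0.64902713 = 1.2892


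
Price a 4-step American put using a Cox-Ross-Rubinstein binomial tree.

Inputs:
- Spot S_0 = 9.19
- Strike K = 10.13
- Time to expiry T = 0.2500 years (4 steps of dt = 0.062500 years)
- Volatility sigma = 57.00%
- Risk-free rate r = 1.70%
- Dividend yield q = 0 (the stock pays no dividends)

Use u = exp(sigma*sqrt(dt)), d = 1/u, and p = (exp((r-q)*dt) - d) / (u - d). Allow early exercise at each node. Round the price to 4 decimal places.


Answer: Price = V(0,0) = 1.6531

Derivation:
dt = T/N = 0.062500
u = exp(sigma*sqrt(dt)) = 1.153153; d = 1/u = 0.867188
p = (exp((r-q)*dt) - d) / (u - d) = 0.468153
Discount per step: exp(-r*dt) = 0.998938
Stock lattice S(k, i) with i counting down-moves:
  k=0: S(0,0) = 9.1900
  k=1: S(1,0) = 10.5975; S(1,1) = 7.9695
  k=2: S(2,0) = 12.2205; S(2,1) = 9.1900; S(2,2) = 6.9110
  k=3: S(3,0) = 14.0921; S(3,1) = 10.5975; S(3,2) = 7.9695; S(3,3) = 5.9931
  k=4: S(4,0) = 16.2504; S(4,1) = 12.2205; S(4,2) = 9.1900; S(4,3) = 6.9110; S(4,4) = 5.1972
Terminal payoffs V(N, i) = max(K - S_T, 0):
  V(4,0) = 0.000000; V(4,1) = 0.000000; V(4,2) = 0.940000; V(4,3) = 3.218989; V(4,4) = 4.932821
Backward induction: V(k, i) = exp(-r*dt) * [p * V(k+1, i) + (1-p) * V(k+1, i+1)]; then take max(V_cont, immediate exercise) for American.
  V(3,0) = exp(-r*dt) * [p*0.000000 + (1-p)*0.000000] = 0.000000; exercise = 0.000000; V(3,0) = max -> 0.000000
  V(3,1) = exp(-r*dt) * [p*0.000000 + (1-p)*0.940000] = 0.499406; exercise = 0.000000; V(3,1) = max -> 0.499406
  V(3,2) = exp(-r*dt) * [p*0.940000 + (1-p)*3.218989] = 2.149789; exercise = 2.160546; V(3,2) = max -> 2.160546
  V(3,3) = exp(-r*dt) * [p*3.218989 + (1-p)*4.932821] = 4.126100; exercise = 4.136857; V(3,3) = max -> 4.136857
  V(2,0) = exp(-r*dt) * [p*0.000000 + (1-p)*0.499406] = 0.265326; exercise = 0.000000; V(2,0) = max -> 0.265326
  V(2,1) = exp(-r*dt) * [p*0.499406 + (1-p)*2.160546] = 1.381410; exercise = 0.940000; V(2,1) = max -> 1.381410
  V(2,2) = exp(-r*dt) * [p*2.160546 + (1-p)*4.136857] = 3.208232; exercise = 3.218989; V(2,2) = max -> 3.218989
  V(1,0) = exp(-r*dt) * [p*0.265326 + (1-p)*1.381410] = 0.858000; exercise = 0.000000; V(1,0) = max -> 0.858000
  V(1,1) = exp(-r*dt) * [p*1.381410 + (1-p)*3.218989] = 2.356217; exercise = 2.160546; V(1,1) = max -> 2.356217
  V(0,0) = exp(-r*dt) * [p*0.858000 + (1-p)*2.356217] = 1.653066; exercise = 0.940000; V(0,0) = max -> 1.653066


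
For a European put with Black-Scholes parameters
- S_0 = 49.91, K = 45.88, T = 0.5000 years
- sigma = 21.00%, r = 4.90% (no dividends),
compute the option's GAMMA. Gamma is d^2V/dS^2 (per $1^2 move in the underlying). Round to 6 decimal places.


Answer: Gamma = 0.038893

Derivation:
d1 = 0.8062168288; d2 = 0.6577244048
phi(d1) = 0.2882487891; exp(-qT) = 1.0000000000; exp(-rT) = 0.9757976889
Gamma = exp(-qT) * phi(d1) / (S * sigma * sqrt(T)) = 1.0000000000 * 0.2882487891 / (49.9100 * 0.2100 * 0.7071067812) = 0.038893


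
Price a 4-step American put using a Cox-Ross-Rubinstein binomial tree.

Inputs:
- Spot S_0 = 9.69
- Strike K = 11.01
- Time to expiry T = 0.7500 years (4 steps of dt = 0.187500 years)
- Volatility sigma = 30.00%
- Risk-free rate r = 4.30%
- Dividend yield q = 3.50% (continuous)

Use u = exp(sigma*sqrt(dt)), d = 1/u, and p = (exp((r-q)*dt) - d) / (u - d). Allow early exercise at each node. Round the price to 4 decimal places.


dt = T/N = 0.187500
u = exp(sigma*sqrt(dt)) = 1.138719; d = 1/u = 0.878180
p = (exp((r-q)*dt) - d) / (u - d) = 0.473331
Discount per step: exp(-r*dt) = 0.991970
Stock lattice S(k, i) with i counting down-moves:
  k=0: S(0,0) = 9.6900
  k=1: S(1,0) = 11.0342; S(1,1) = 8.5096
  k=2: S(2,0) = 12.5648; S(2,1) = 9.6900; S(2,2) = 7.4729
  k=3: S(3,0) = 14.3078; S(3,1) = 11.0342; S(3,2) = 8.5096; S(3,3) = 6.5626
  k=4: S(4,0) = 16.2926; S(4,1) = 12.5648; S(4,2) = 9.6900; S(4,3) = 7.4729; S(4,4) = 5.7631
Terminal payoffs V(N, i) = max(K - S_T, 0):
  V(4,0) = 0.000000; V(4,1) = 0.000000; V(4,2) = 1.320000; V(4,3) = 3.537073; V(4,4) = 5.246879
Backward induction: V(k, i) = exp(-r*dt) * [p * V(k+1, i) + (1-p) * V(k+1, i+1)]; then take max(V_cont, immediate exercise) for American.
  V(3,0) = exp(-r*dt) * [p*0.000000 + (1-p)*0.000000] = 0.000000; exercise = 0.000000; V(3,0) = max -> 0.000000
  V(3,1) = exp(-r*dt) * [p*0.000000 + (1-p)*1.320000] = 0.689620; exercise = 0.000000; V(3,1) = max -> 0.689620
  V(3,2) = exp(-r*dt) * [p*1.320000 + (1-p)*3.537073] = 2.467687; exercise = 2.500437; V(3,2) = max -> 2.500437
  V(3,3) = exp(-r*dt) * [p*3.537073 + (1-p)*5.246879] = 4.401940; exercise = 4.447425; V(3,3) = max -> 4.447425
  V(2,0) = exp(-r*dt) * [p*0.000000 + (1-p)*0.689620] = 0.360285; exercise = 0.000000; V(2,0) = max -> 0.360285
  V(2,1) = exp(-r*dt) * [p*0.689620 + (1-p)*2.500437] = 1.630125; exercise = 1.320000; V(2,1) = max -> 1.630125
  V(2,2) = exp(-r*dt) * [p*2.500437 + (1-p)*4.447425] = 3.497542; exercise = 3.537073; V(2,2) = max -> 3.537073
  V(1,0) = exp(-r*dt) * [p*0.360285 + (1-p)*1.630125] = 1.020806; exercise = 0.000000; V(1,0) = max -> 1.020806
  V(1,1) = exp(-r*dt) * [p*1.630125 + (1-p)*3.537073] = 2.613300; exercise = 2.500437; V(1,1) = max -> 2.613300
  V(0,0) = exp(-r*dt) * [p*1.020806 + (1-p)*2.613300] = 1.844591; exercise = 1.320000; V(0,0) = max -> 1.844591

Answer: Price = V(0,0) = 1.8446


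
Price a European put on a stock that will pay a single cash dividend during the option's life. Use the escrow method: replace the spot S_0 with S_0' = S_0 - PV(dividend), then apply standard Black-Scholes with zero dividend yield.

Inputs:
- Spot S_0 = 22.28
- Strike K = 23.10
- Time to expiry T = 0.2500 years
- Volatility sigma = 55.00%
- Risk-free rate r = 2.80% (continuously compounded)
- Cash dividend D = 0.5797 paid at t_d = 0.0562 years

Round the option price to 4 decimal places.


PV(D) = D * exp(-r * t_d) = 0.5797 * 0.99842764 = 0.57878850
S_0' = S_0 - PV(D) = 22.2800 - 0.57878850 = 21.70121150
d1 = (ln(S_0'/K) + (r + sigma^2/2)*T) / (sigma*sqrt(T)) = -0.06418920
d2 = d1 - sigma*sqrt(T) = -0.33918920
exp(-rT) = 0.99302444
N(-d1) = 0.52559021; N(-d2) = 0.63276640
P = K * exp(-rT) * N(-d2) - S_0' * N(-d1) = 23.1000 * 0.99302444 * 0.63276640 - 21.70121150 * 0.52559021 = 3.1090

Answer: Price = 3.1090


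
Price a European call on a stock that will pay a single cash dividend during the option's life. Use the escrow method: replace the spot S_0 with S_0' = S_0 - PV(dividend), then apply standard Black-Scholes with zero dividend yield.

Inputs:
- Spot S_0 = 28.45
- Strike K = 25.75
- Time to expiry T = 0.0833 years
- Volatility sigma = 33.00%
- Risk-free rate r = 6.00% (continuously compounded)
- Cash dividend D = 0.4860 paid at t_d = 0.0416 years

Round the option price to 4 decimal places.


Answer: Price = 2.5907

Derivation:
PV(D) = D * exp(-r * t_d) = 0.4860 * 0.99750711 = 0.48478846
S_0' = S_0 - PV(D) = 28.4500 - 0.48478846 = 27.96521154
d1 = (ln(S_0'/K) + (r + sigma^2/2)*T) / (sigma*sqrt(T)) = 0.96657639
d2 = d1 - sigma*sqrt(T) = 0.87133265
exp(-rT) = 0.99501447
N(d1) = 0.83312208; N(d2) = 0.80821373
C = S_0' * N(d1) - K * exp(-rT) * N(d2) = 27.96521154 * 0.83312208 - 25.7500 * 0.99501447 * 0.80821373 = 2.5907


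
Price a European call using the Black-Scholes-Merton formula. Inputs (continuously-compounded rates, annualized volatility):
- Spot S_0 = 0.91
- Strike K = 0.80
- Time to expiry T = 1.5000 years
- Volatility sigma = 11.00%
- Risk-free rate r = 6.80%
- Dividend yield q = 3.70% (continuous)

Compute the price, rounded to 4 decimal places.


Answer: Price = 0.1433

Derivation:
d1 = (ln(S/K) + (r - q + 0.5*sigma^2) * T) / (sigma * sqrt(T)) = 1.36880361
d2 = d1 - sigma * sqrt(T) = 1.23408167
exp(-rT) = 0.90302955; exp(-qT) = 0.94601202
C = S_0 * exp(-qT) * N(d1) - K * exp(-rT) * N(d2)
N(d1) = 0.91446966; N(d2) = 0.89141376
C = 0.9100 * 0.94601202 * 0.91446966 - 0.8000 * 0.90302955 * 0.89141376 = 0.1433


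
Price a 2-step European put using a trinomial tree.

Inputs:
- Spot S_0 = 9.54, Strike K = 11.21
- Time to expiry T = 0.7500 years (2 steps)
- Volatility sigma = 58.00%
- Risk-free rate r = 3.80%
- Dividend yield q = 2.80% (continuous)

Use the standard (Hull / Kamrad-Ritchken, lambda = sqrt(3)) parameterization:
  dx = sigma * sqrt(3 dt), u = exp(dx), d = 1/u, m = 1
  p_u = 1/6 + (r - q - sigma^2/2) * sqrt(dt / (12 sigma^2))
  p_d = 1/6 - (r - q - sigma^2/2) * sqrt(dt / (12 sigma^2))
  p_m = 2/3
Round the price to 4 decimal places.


dt = T/N = 0.375000; dx = sigma*sqrt(3*dt) = 0.615183
u = exp(dx) = 1.849995; d = 1/u = 0.540542
p_u = 0.118449, p_m = 0.666667, p_d = 0.214884
Discount per step: exp(-r*dt) = 0.985851
Stock lattice S(k, j) with j the centered position index:
  k=0: S(0,+0) = 9.5400
  k=1: S(1,-1) = 5.1568; S(1,+0) = 9.5400; S(1,+1) = 17.6490
  k=2: S(2,-2) = 2.7875; S(2,-1) = 5.1568; S(2,+0) = 9.5400; S(2,+1) = 17.6490; S(2,+2) = 32.6505
Terminal payoffs V(N, j) = max(K - S_T, 0):
  V(2,-2) = 8.422549; V(2,-1) = 6.053229; V(2,+0) = 1.670000; V(2,+1) = 0.000000; V(2,+2) = 0.000000
Backward induction: V(k, j) = exp(-r*dt) * [p_u * V(k+1, j+1) + p_m * V(k+1, j) + p_d * V(k+1, j-1)]
  V(1,-1) = exp(-r*dt) * [p_u*1.670000 + p_m*6.053229 + p_d*8.422549] = 5.957663
  V(1,+0) = exp(-r*dt) * [p_u*0.000000 + p_m*1.670000 + p_d*6.053229] = 2.379919
  V(1,+1) = exp(-r*dt) * [p_u*0.000000 + p_m*0.000000 + p_d*1.670000] = 0.353779
  V(0,+0) = exp(-r*dt) * [p_u*0.353779 + p_m*2.379919 + p_d*5.957663] = 2.867569

Answer: Price = V(0,0) = 2.8676


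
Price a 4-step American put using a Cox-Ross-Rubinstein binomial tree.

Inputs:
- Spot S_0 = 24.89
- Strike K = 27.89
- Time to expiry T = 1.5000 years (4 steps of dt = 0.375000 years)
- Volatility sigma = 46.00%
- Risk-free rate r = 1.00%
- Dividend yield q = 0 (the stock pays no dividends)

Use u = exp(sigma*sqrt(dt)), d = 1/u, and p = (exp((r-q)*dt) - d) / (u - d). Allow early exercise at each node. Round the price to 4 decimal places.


Answer: Price = V(0,0) = 7.3556

Derivation:
dt = T/N = 0.375000
u = exp(sigma*sqrt(dt)) = 1.325370; d = 1/u = 0.754507
p = (exp((r-q)*dt) - d) / (u - d) = 0.436621
Discount per step: exp(-r*dt) = 0.996257
Stock lattice S(k, i) with i counting down-moves:
  k=0: S(0,0) = 24.8900
  k=1: S(1,0) = 32.9884; S(1,1) = 18.7797
  k=2: S(2,0) = 43.7219; S(2,1) = 24.8900; S(2,2) = 14.1694
  k=3: S(3,0) = 57.9477; S(3,1) = 32.9884; S(3,2) = 18.7797; S(3,3) = 10.6909
  k=4: S(4,0) = 76.8021; S(4,1) = 43.7219; S(4,2) = 24.8900; S(4,3) = 14.1694; S(4,4) = 8.0663
Terminal payoffs V(N, i) = max(K - S_T, 0):
  V(4,0) = 0.000000; V(4,1) = 0.000000; V(4,2) = 3.000000; V(4,3) = 13.720617; V(4,4) = 19.823652
Backward induction: V(k, i) = exp(-r*dt) * [p * V(k+1, i) + (1-p) * V(k+1, i+1)]; then take max(V_cont, immediate exercise) for American.
  V(3,0) = exp(-r*dt) * [p*0.000000 + (1-p)*0.000000] = 0.000000; exercise = 0.000000; V(3,0) = max -> 0.000000
  V(3,1) = exp(-r*dt) * [p*0.000000 + (1-p)*3.000000] = 1.683812; exercise = 0.000000; V(3,1) = max -> 1.683812
  V(3,2) = exp(-r*dt) * [p*3.000000 + (1-p)*13.720617] = 9.005940; exercise = 9.110332; V(3,2) = max -> 9.110332
  V(3,3) = exp(-r*dt) * [p*13.720617 + (1-p)*19.823652] = 17.094716; exercise = 17.199108; V(3,3) = max -> 17.199108
  V(2,0) = exp(-r*dt) * [p*0.000000 + (1-p)*1.683812] = 0.945075; exercise = 0.000000; V(2,0) = max -> 0.945075
  V(2,1) = exp(-r*dt) * [p*1.683812 + (1-p)*9.110332] = 5.845798; exercise = 3.000000; V(2,1) = max -> 5.845798
  V(2,2) = exp(-r*dt) * [p*9.110332 + (1-p)*17.199108] = 13.616226; exercise = 13.720617; V(2,2) = max -> 13.720617
  V(1,0) = exp(-r*dt) * [p*0.945075 + (1-p)*5.845798] = 3.692170; exercise = 0.000000; V(1,0) = max -> 3.692170
  V(1,1) = exp(-r*dt) * [p*5.845798 + (1-p)*13.720617] = 10.243823; exercise = 9.110332; V(1,1) = max -> 10.243823
  V(0,0) = exp(-r*dt) * [p*3.692170 + (1-p)*10.243823] = 7.355602; exercise = 3.000000; V(0,0) = max -> 7.355602


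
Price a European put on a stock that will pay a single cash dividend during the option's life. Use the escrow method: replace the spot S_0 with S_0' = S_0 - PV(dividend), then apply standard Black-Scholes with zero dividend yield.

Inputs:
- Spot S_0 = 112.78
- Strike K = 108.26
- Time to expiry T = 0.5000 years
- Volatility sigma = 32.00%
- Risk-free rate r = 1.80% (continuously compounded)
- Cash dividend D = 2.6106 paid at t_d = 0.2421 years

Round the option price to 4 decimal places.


Answer: Price = 8.4166

Derivation:
PV(D) = D * exp(-r * t_d) = 2.6106 * 0.99565168 = 2.59924828
S_0' = S_0 - PV(D) = 112.7800 - 2.59924828 = 110.18075172
d1 = (ln(S_0'/K) + (r + sigma^2/2)*T) / (sigma*sqrt(T)) = 0.23063381
d2 = d1 - sigma*sqrt(T) = 0.00435964
exp(-rT) = 0.99104038
N(-d1) = 0.40879965; N(-d2) = 0.49826076
P = K * exp(-rT) * N(-d2) - S_0' * N(-d1) = 108.2600 * 0.99104038 * 0.49826076 - 110.18075172 * 0.40879965 = 8.4166


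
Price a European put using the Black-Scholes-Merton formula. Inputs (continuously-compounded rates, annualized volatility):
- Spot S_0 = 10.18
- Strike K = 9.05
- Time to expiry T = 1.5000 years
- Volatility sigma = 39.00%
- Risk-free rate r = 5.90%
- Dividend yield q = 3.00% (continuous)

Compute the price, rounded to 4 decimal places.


Answer: Price = 1.0698

Derivation:
d1 = (ln(S/K) + (r - q + 0.5*sigma^2) * T) / (sigma * sqrt(T)) = 0.57622729
d2 = d1 - sigma * sqrt(T) = 0.09857679
exp(-rT) = 0.91530311; exp(-qT) = 0.95599748
P = K * exp(-rT) * N(-d2) - S_0 * exp(-qT) * N(-d1)
N(-d1) = 0.28223078; N(-d2) = 0.46073715
P = 9.0500 * 0.91530311 * 0.46073715 - 10.1800 * 0.95599748 * 0.28223078 = 1.0698


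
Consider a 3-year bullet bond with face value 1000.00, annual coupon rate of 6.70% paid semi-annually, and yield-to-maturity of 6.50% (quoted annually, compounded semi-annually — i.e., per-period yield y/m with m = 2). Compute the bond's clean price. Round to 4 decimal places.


Answer: Price = 1005.3726

Derivation:
Coupon per period c = face * coupon_rate / m = 33.500000
Periods per year m = 2; per-period yield y/m = 0.032500
Number of cashflows N = 6
Cashflows (t years, CF_t, discount factor 1/(1+y/m)^(m*t), PV):
  t = 0.5000: CF_t = 33.500000, DF = 0.968523, PV = 32.445521
  t = 1.0000: CF_t = 33.500000, DF = 0.938037, PV = 31.424233
  t = 1.5000: CF_t = 33.500000, DF = 0.908510, PV = 30.435093
  t = 2.0000: CF_t = 33.500000, DF = 0.879913, PV = 29.477087
  t = 2.5000: CF_t = 33.500000, DF = 0.852216, PV = 28.549237
  t = 3.0000: CF_t = 1033.500000, DF = 0.825391, PV = 853.041420
Price P = sum_t PV_t = 1005.372590


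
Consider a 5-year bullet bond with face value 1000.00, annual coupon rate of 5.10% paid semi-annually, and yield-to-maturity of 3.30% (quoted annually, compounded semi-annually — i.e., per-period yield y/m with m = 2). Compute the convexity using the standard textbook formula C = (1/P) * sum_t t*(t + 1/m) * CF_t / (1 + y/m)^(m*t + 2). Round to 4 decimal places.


Coupon per period c = face * coupon_rate / m = 25.500000
Periods per year m = 2; per-period yield y/m = 0.016500
Number of cashflows N = 10
Cashflows (t years, CF_t, discount factor 1/(1+y/m)^(m*t), PV):
  t = 0.5000: CF_t = 25.500000, DF = 0.983768, PV = 25.086080
  t = 1.0000: CF_t = 25.500000, DF = 0.967799, PV = 24.678878
  t = 1.5000: CF_t = 25.500000, DF = 0.952090, PV = 24.278286
  t = 2.0000: CF_t = 25.500000, DF = 0.936635, PV = 23.884197
  t = 2.5000: CF_t = 25.500000, DF = 0.921432, PV = 23.496505
  t = 3.0000: CF_t = 25.500000, DF = 0.906475, PV = 23.115106
  t = 3.5000: CF_t = 25.500000, DF = 0.891761, PV = 22.739897
  t = 4.0000: CF_t = 25.500000, DF = 0.877285, PV = 22.370779
  t = 4.5000: CF_t = 25.500000, DF = 0.863045, PV = 22.007653
  t = 5.0000: CF_t = 1025.500000, DF = 0.849036, PV = 870.686548
Price P = sum_t PV_t = 1082.343931
Convexity numerator sum_t t*(t + 1/m) * CF_t / (1+y/m)^(m*t + 2):
  t = 0.5000: term = 12.139143
  t = 1.0000: term = 35.826296
  t = 1.5000: term = 70.489515
  t = 2.0000: term = 115.575528
  t = 2.5000: term = 170.549230
  t = 3.0000: term = 234.893184
  t = 3.5000: term = 308.107145
  t = 4.0000: term = 389.707582
  t = 4.5000: term = 479.227229
  t = 5.0000: term = 23172.866671
Convexity = (1/P) * sum = 24989.381523 / 1082.343931 = 23.088208

Answer: Convexity = 23.0882


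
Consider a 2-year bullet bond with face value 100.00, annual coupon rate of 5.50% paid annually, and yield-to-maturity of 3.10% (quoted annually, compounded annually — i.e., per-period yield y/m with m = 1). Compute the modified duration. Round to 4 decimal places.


Answer: Modified duration = 1.8904

Derivation:
Coupon per period c = face * coupon_rate / m = 5.500000
Periods per year m = 1; per-period yield y/m = 0.031000
Number of cashflows N = 2
Cashflows (t years, CF_t, discount factor 1/(1+y/m)^(m*t), PV):
  t = 1.0000: CF_t = 5.500000, DF = 0.969932, PV = 5.334627
  t = 2.0000: CF_t = 105.500000, DF = 0.940768, PV = 99.251054
Price P = sum_t PV_t = 104.585681
First compute Macaulay numerator sum_t t * PV_t:
  t * PV_t at t = 1.0000: 5.334627
  t * PV_t at t = 2.0000: 198.502109
Macaulay duration D = 203.836735 / 104.585681 = 1.948993
Modified duration = D / (1 + y/m) = 1.948993 / (1 + 0.031000) = 1.890391


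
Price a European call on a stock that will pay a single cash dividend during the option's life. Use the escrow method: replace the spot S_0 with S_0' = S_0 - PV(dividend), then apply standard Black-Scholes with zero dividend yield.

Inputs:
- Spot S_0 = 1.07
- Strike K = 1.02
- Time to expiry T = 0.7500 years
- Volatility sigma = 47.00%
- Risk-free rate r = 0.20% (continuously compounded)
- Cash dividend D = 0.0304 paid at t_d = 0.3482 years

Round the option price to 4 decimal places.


Answer: Price = 0.1767

Derivation:
PV(D) = D * exp(-r * t_d) = 0.0304 * 0.99930384 = 0.03037884
S_0' = S_0 - PV(D) = 1.0700 - 0.03037884 = 1.03962116
d1 = (ln(S_0'/K) + (r + sigma^2/2)*T) / (sigma*sqrt(T)) = 0.25401263
d2 = d1 - sigma*sqrt(T) = -0.15301931
exp(-rT) = 0.99850112
N(d1) = 0.60025710; N(d2) = 0.43919152
C = S_0' * N(d1) - K * exp(-rT) * N(d2) = 1.03962116 * 0.60025710 - 1.0200 * 0.99850112 * 0.43919152 = 0.1767


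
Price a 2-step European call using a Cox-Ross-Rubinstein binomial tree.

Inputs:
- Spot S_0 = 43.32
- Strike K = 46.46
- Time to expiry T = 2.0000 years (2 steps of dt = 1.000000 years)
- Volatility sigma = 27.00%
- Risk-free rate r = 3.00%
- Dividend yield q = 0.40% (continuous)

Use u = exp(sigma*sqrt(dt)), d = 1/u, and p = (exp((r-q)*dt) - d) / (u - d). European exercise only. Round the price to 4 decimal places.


Answer: Price = V(0,0) = 6.0766

Derivation:
dt = T/N = 1.000000
u = exp(sigma*sqrt(dt)) = 1.309964; d = 1/u = 0.763379
p = (exp((r-q)*dt) - d) / (u - d) = 0.481099
Discount per step: exp(-r*dt) = 0.970446
Stock lattice S(k, i) with i counting down-moves:
  k=0: S(0,0) = 43.3200
  k=1: S(1,0) = 56.7477; S(1,1) = 33.0696
  k=2: S(2,0) = 74.3374; S(2,1) = 43.3200; S(2,2) = 25.2447
Terminal payoffs V(N, i) = max(S_T - K, 0):
  V(2,0) = 27.877417; V(2,1) = 0.000000; V(2,2) = 0.000000
Backward induction: V(k, i) = exp(-r*dt) * [p * V(k+1, i) + (1-p) * V(k+1, i+1)].
  V(1,0) = exp(-r*dt) * [p*27.877417 + (1-p)*0.000000] = 13.015418
  V(1,1) = exp(-r*dt) * [p*0.000000 + (1-p)*0.000000] = 0.000000
  V(0,0) = exp(-r*dt) * [p*13.015418 + (1-p)*0.000000] = 6.076643


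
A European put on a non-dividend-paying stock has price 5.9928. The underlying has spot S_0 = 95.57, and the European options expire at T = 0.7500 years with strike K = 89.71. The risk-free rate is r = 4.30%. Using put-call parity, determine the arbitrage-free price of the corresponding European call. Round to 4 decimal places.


Answer: Call price = 14.6998

Derivation:
Put-call parity: C - P = S_0 * exp(-qT) - K * exp(-rT).
S_0 * exp(-qT) = 95.5700 * 1.00000000 = 95.57000000
K * exp(-rT) = 89.7100 * 0.96826449 = 86.86300701
C = P + S*exp(-qT) - K*exp(-rT)
C = 5.9928 + 95.57000000 - 86.86300701 = 14.6998


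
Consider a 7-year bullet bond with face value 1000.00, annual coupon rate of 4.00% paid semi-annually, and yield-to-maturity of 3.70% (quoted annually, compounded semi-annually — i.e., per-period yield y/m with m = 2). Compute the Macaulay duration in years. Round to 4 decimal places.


Answer: Macaulay duration = 6.1833 years

Derivation:
Coupon per period c = face * coupon_rate / m = 20.000000
Periods per year m = 2; per-period yield y/m = 0.018500
Number of cashflows N = 14
Cashflows (t years, CF_t, discount factor 1/(1+y/m)^(m*t), PV):
  t = 0.5000: CF_t = 20.000000, DF = 0.981836, PV = 19.636721
  t = 1.0000: CF_t = 20.000000, DF = 0.964002, PV = 19.280040
  t = 1.5000: CF_t = 20.000000, DF = 0.946492, PV = 18.929838
  t = 2.0000: CF_t = 20.000000, DF = 0.929300, PV = 18.585997
  t = 2.5000: CF_t = 20.000000, DF = 0.912420, PV = 18.248402
  t = 3.0000: CF_t = 20.000000, DF = 0.895847, PV = 17.916938
  t = 3.5000: CF_t = 20.000000, DF = 0.879575, PV = 17.591496
  t = 4.0000: CF_t = 20.000000, DF = 0.863598, PV = 17.271964
  t = 4.5000: CF_t = 20.000000, DF = 0.847912, PV = 16.958237
  t = 5.0000: CF_t = 20.000000, DF = 0.832510, PV = 16.650208
  t = 5.5000: CF_t = 20.000000, DF = 0.817389, PV = 16.347774
  t = 6.0000: CF_t = 20.000000, DF = 0.802542, PV = 16.050834
  t = 6.5000: CF_t = 20.000000, DF = 0.787964, PV = 15.759287
  t = 7.0000: CF_t = 1020.000000, DF = 0.773652, PV = 789.124823
Price P = sum_t PV_t = 1018.352558
Macaulay numerator sum_t t * PV_t:
  t * PV_t at t = 0.5000: 9.818360
  t * PV_t at t = 1.0000: 19.280040
  t * PV_t at t = 1.5000: 28.394757
  t * PV_t at t = 2.0000: 37.171994
  t * PV_t at t = 2.5000: 45.621004
  t * PV_t at t = 3.0000: 53.750815
  t * PV_t at t = 3.5000: 61.570234
  t * PV_t at t = 4.0000: 69.087857
  t * PV_t at t = 4.5000: 76.312066
  t * PV_t at t = 5.0000: 83.251040
  t * PV_t at t = 5.5000: 89.912758
  t * PV_t at t = 6.0000: 96.305002
  t * PV_t at t = 6.5000: 102.435365
  t * PV_t at t = 7.0000: 5523.873763
Macaulay duration D = (sum_t t * PV_t) / P = 6296.785054 / 1018.352558 = 6.183306


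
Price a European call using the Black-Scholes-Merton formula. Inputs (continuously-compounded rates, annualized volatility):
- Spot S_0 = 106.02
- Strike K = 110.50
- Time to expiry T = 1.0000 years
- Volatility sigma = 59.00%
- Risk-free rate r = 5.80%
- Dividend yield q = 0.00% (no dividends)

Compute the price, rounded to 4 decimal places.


Answer: Price = 25.2774

Derivation:
d1 = (ln(S/K) + (r - q + 0.5*sigma^2) * T) / (sigma * sqrt(T)) = 0.32315633
d2 = d1 - sigma * sqrt(T) = -0.26684367
exp(-rT) = 0.94364995; exp(-qT) = 1.00000000
C = S_0 * exp(-qT) * N(d1) - K * exp(-rT) * N(d2)
N(d1) = 0.62671157; N(d2) = 0.39479476
C = 106.0200 * 1.00000000 * 0.62671157 - 110.5000 * 0.94364995 * 0.39479476 = 25.2774


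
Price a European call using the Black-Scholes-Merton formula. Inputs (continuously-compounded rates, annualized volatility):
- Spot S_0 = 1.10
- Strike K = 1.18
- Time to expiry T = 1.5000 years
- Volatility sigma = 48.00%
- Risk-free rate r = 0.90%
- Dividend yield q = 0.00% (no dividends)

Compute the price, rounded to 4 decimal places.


Answer: Price = 0.2308

Derivation:
d1 = (ln(S/K) + (r - q + 0.5*sigma^2) * T) / (sigma * sqrt(T)) = 0.19748287
d2 = d1 - sigma * sqrt(T) = -0.39039467
exp(-rT) = 0.98659072; exp(-qT) = 1.00000000
C = S_0 * exp(-qT) * N(d1) - K * exp(-rT) * N(d2)
N(d1) = 0.57827516; N(d2) = 0.34812236
C = 1.1000 * 1.00000000 * 0.57827516 - 1.1800 * 0.98659072 * 0.34812236 = 0.2308


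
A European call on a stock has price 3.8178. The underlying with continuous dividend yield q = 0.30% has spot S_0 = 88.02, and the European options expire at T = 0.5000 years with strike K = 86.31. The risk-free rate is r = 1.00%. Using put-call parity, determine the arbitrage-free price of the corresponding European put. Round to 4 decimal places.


Answer: Put price = 1.8093

Derivation:
Put-call parity: C - P = S_0 * exp(-qT) - K * exp(-rT).
S_0 * exp(-qT) = 88.0200 * 0.99850112 = 87.88806897
K * exp(-rT) = 86.3100 * 0.99501248 = 85.87952708
P = C - S*exp(-qT) + K*exp(-rT)
P = 3.8178 - 87.88806897 + 85.87952708 = 1.8093


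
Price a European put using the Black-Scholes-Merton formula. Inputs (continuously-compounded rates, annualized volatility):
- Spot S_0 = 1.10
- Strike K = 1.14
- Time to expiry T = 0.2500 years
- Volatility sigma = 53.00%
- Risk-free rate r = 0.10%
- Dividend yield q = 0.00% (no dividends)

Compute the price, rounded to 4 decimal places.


Answer: Price = 0.1390

Derivation:
d1 = (ln(S/K) + (r - q + 0.5*sigma^2) * T) / (sigma * sqrt(T)) = -0.00134182
d2 = d1 - sigma * sqrt(T) = -0.26634182
exp(-rT) = 0.99975003; exp(-qT) = 1.00000000
P = K * exp(-rT) * N(-d2) - S_0 * exp(-qT) * N(-d1)
N(-d1) = 0.50053531; N(-d2) = 0.60501202
P = 1.1400 * 0.99975003 * 0.60501202 - 1.1000 * 1.00000000 * 0.50053531 = 0.1390


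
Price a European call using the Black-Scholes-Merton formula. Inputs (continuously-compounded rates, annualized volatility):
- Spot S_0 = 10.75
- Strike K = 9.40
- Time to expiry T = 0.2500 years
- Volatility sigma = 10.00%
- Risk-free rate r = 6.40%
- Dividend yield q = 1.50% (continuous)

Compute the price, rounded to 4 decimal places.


Answer: Price = 1.4592

Derivation:
d1 = (ln(S/K) + (r - q + 0.5*sigma^2) * T) / (sigma * sqrt(T)) = 2.95392131
d2 = d1 - sigma * sqrt(T) = 2.90392131
exp(-rT) = 0.98412732; exp(-qT) = 0.99625702
C = S_0 * exp(-qT) * N(d1) - K * exp(-rT) * N(d2)
N(d1) = 0.99843118; N(d2) = 0.99815740
C = 10.7500 * 0.99625702 * 0.99843118 - 9.4000 * 0.98412732 * 0.99815740 = 1.4592


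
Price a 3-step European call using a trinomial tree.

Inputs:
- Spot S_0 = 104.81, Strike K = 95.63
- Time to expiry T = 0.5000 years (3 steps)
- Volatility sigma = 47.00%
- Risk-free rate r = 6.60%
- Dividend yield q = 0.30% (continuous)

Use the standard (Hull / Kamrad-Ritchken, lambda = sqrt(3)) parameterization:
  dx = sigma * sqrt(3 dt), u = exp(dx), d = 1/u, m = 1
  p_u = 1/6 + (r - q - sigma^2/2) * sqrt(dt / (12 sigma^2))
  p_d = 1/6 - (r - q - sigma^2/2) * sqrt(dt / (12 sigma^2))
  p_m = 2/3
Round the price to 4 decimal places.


dt = T/N = 0.166667; dx = sigma*sqrt(3*dt) = 0.332340
u = exp(dx) = 1.394227; d = 1/u = 0.717243
p_u = 0.154769, p_m = 0.666667, p_d = 0.178565
Discount per step: exp(-r*dt) = 0.989060
Stock lattice S(k, j) with j the centered position index:
  k=0: S(0,+0) = 104.8100
  k=1: S(1,-1) = 75.1743; S(1,+0) = 104.8100; S(1,+1) = 146.1289
  k=2: S(2,-2) = 53.9182; S(2,-1) = 75.1743; S(2,+0) = 104.8100; S(2,+1) = 146.1289; S(2,+2) = 203.7369
  k=3: S(3,-3) = 38.6725; S(3,-2) = 53.9182; S(3,-1) = 75.1743; S(3,+0) = 104.8100; S(3,+1) = 146.1289; S(3,+2) = 203.7369; S(3,+3) = 284.0555
Terminal payoffs V(N, j) = max(S_T - K, 0):
  V(3,-3) = 0.000000; V(3,-2) = 0.000000; V(3,-1) = 0.000000; V(3,+0) = 9.180000; V(3,+1) = 50.498939; V(3,+2) = 108.106922; V(3,+3) = 188.425530
Backward induction: V(k, j) = exp(-r*dt) * [p_u * V(k+1, j+1) + p_m * V(k+1, j) + p_d * V(k+1, j-1)]
  V(2,-2) = exp(-r*dt) * [p_u*0.000000 + p_m*0.000000 + p_d*0.000000] = 0.000000
  V(2,-1) = exp(-r*dt) * [p_u*9.180000 + p_m*0.000000 + p_d*0.000000] = 1.405234
  V(2,+0) = exp(-r*dt) * [p_u*50.498939 + p_m*9.180000 + p_d*0.000000] = 13.783204
  V(2,+1) = exp(-r*dt) * [p_u*108.106922 + p_m*50.498939 + p_d*9.180000] = 51.467484
  V(2,+2) = exp(-r*dt) * [p_u*188.425530 + p_m*108.106922 + p_d*50.498939] = 109.044867
  V(1,-1) = exp(-r*dt) * [p_u*13.783204 + p_m*1.405234 + p_d*0.000000] = 3.036446
  V(1,+0) = exp(-r*dt) * [p_u*51.467484 + p_m*13.783204 + p_d*1.405234] = 17.214875
  V(1,+1) = exp(-r*dt) * [p_u*109.044867 + p_m*51.467484 + p_d*13.783204] = 53.062672
  V(0,+0) = exp(-r*dt) * [p_u*53.062672 + p_m*17.214875 + p_d*3.036446] = 20.009903

Answer: Price = V(0,0) = 20.0099
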